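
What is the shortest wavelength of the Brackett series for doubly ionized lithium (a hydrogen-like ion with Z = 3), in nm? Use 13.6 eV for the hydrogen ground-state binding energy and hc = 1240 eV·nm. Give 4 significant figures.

162.1 nm

The Brackett series has lower level n_f = 4; the series limit corresponds to n_i → ∞.
ΔE_max = 13.6 × 9 / 4² = 7.650 eV.
λ_min = 1240 / 7.650 = 162.1 nm.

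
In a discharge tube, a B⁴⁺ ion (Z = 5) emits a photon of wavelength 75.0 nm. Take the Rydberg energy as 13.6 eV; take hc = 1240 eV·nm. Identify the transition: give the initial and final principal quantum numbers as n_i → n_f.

The photon energy is ΔE = hc/λ = 1240 / 75.0 = 16.53 eV.
With Z = 5, ΔE = 340.0 × (1/n_f² − 1/n_i²), so 1/n_f² − 1/n_i² = 0.04863.
Trying n_f = 3 gives 1/n_i² = 0.06248, i.e. n_i ≈ 4; this pair matches.

n_i = 4, n_f = 3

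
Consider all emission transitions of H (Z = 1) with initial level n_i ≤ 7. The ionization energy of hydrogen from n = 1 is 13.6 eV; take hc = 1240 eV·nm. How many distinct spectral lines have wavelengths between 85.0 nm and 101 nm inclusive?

Enumerate all n_i → n_f pairs with 1 ≤ n_f < n_i ≤ 7 and compute λ = 1240 / [13.6·1·(1/n_f² − 1/n_i²)].
Lines falling in [85.0, 101] nm: 7→1 (93.08 nm), 6→1 (93.78 nm), 5→1 (94.98 nm), 4→1 (97.25 nm).

4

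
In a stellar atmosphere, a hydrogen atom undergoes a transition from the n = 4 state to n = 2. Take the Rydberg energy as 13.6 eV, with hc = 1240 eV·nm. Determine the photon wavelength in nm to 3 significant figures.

486 nm

ΔE = 13.60 × (1/2² − 1/4²) = 13.60 × 0.1875 = 2.550 eV.
λ = hc/ΔE = 1240 / 2.550 = 486 nm.
This line belongs to the Balmer series.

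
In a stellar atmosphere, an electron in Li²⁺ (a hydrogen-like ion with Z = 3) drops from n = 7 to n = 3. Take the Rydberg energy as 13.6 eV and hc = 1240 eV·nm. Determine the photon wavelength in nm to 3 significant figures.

For Z = 3 the level energies scale as Z², so the effective Rydberg energy is 13.6 × 9 = 122.4 eV.
ΔE = 122.4 × (1/3² − 1/7²) = 122.4 × 0.09070 = 11.10 eV.
λ = hc/ΔE = 1240 / 11.10 = 112 nm.

112 nm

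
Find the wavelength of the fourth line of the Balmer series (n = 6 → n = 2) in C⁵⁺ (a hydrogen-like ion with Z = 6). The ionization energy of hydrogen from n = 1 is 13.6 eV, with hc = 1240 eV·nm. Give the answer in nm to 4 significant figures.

11.40 nm

The Balmer series terminates on n_f = 2; the fourth line has n_i = 2+4 = 6.
ΔE = 489.6 × (1/2² − 1/6²) = 108.8 eV.
λ = 1240 / 108.8 = 11.40 nm.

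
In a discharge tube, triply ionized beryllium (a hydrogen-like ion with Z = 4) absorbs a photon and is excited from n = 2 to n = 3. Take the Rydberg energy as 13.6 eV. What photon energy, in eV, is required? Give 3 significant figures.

30.2 eV

The Bohr energies scale as Z², so for Z = 4: E_n = −217.6/n² eV.
E_3 = −217.6/9 = −24.18 eV and E_2 = −217.6/4 = −54.40 eV.
The photon energy is |E_3 − E_2| = 30.2 eV.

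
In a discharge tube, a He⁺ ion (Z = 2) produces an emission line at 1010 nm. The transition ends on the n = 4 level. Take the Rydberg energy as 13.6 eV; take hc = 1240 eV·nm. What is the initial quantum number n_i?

n_i = 5

The photon energy is ΔE = hc/λ = 1240 / 1010 = 1.228 eV.
With Z = 2, ΔE = 54.40 × (1/n_f² − 1/n_i²), so 1/n_f² − 1/n_i² = 0.02257.
With n_f = 4: 1/n_i² = 1/16 − 0.02257 = 0.03993, so n_i ≈ 5.00.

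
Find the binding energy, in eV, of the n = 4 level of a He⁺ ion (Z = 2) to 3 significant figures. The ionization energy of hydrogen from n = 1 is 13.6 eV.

E_n = −13.6 Z²/n² = −54.40/n² eV for Z = 2.
E_4 = −54.40/16 = −3.40 eV, so ionization (to E = 0) requires 3.40 eV.

3.40 eV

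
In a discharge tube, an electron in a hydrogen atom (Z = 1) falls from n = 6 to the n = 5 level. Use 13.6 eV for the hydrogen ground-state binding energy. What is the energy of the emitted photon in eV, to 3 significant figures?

E_6 = −13.60/36 = −0.3778 eV and E_5 = −13.60/25 = −0.5440 eV.
The photon energy is |E_6 − E_5| = 0.166 eV.

0.166 eV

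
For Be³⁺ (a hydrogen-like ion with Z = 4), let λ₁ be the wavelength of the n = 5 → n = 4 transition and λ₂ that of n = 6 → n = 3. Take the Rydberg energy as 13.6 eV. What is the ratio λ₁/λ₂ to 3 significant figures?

3.70

λ ∝ 1/ΔE ∝ 1/(1/n_f² − 1/n_i²), and the Z² and hc factors cancel in the ratio.
λ₁/λ₂ = (1/3² − 1/6²)/(1/4² − 1/5²) = 0.08333/0.02250 = 3.70.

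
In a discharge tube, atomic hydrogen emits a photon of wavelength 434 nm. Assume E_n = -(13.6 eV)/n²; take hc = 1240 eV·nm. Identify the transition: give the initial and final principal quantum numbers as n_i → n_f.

n_i = 5, n_f = 2

The photon energy is ΔE = hc/λ = 1240 / 434 = 2.857 eV.
With Z = 1, ΔE = 13.60 × (1/n_f² − 1/n_i²), so 1/n_f² − 1/n_i² = 0.2101.
Trying n_f = 2 gives 1/n_i² = 0.03992, i.e. n_i ≈ 5; this pair matches.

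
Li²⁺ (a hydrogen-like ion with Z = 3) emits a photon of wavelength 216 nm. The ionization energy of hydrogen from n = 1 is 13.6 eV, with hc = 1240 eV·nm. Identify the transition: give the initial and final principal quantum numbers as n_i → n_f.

n_i = 8, n_f = 4

The photon energy is ΔE = hc/λ = 1240 / 216 = 5.741 eV.
With Z = 3, ΔE = 122.4 × (1/n_f² − 1/n_i²), so 1/n_f² − 1/n_i² = 0.04690.
Trying n_f = 4 gives 1/n_i² = 0.01560, i.e. n_i ≈ 8; this pair matches.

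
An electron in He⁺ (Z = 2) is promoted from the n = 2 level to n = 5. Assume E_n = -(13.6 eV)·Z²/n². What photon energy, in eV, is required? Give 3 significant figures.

The Bohr energies scale as Z², so for Z = 2: E_n = −54.40/n² eV.
E_5 = −54.40/25 = −2.176 eV and E_2 = −54.40/4 = −13.60 eV.
The photon energy is |E_5 − E_2| = 11.4 eV.

11.4 eV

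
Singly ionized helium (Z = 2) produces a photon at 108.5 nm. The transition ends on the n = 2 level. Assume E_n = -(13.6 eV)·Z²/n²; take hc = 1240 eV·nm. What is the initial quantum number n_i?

n_i = 5

The photon energy is ΔE = hc/λ = 1240 / 108.5 = 11.43 eV.
With Z = 2, ΔE = 54.40 × (1/n_f² − 1/n_i²), so 1/n_f² − 1/n_i² = 0.2101.
With n_f = 2: 1/n_i² = 1/4 − 0.2101 = 0.03992, so n_i ≈ 5.01.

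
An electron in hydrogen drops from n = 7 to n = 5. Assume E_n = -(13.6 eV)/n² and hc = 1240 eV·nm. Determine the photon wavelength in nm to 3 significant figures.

4650 nm

ΔE = 13.60 × (1/5² − 1/7²) = 13.60 × 0.01959 = 0.2664 eV.
λ = hc/ΔE = 1240 / 0.2664 = 4650 nm.
This line belongs to the Pfund series.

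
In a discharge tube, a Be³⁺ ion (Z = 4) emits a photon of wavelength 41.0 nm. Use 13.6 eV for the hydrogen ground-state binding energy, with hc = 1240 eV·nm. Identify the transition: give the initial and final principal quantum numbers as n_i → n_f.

The photon energy is ΔE = hc/λ = 1240 / 41.0 = 30.24 eV.
With Z = 4, ΔE = 217.6 × (1/n_f² − 1/n_i²), so 1/n_f² − 1/n_i² = 0.1390.
Trying n_f = 2 gives 1/n_i² = 0.1110, i.e. n_i ≈ 3; this pair matches.

n_i = 3, n_f = 2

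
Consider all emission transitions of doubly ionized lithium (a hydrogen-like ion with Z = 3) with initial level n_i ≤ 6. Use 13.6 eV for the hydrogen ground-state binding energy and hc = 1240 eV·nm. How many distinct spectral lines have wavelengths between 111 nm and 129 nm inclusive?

1

Enumerate all n_i → n_f pairs with 1 ≤ n_f < n_i ≤ 6 and compute λ = 1240 / [13.6·9·(1/n_f² − 1/n_i²)].
Lines falling in [111, 129] nm: 6→3 (121.6 nm).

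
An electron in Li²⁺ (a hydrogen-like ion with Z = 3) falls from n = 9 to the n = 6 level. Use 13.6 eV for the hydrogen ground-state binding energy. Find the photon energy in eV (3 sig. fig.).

1.89 eV

The Bohr energies scale as Z², so for Z = 3: E_n = −122.4/n² eV.
E_9 = −122.4/81 = −1.511 eV and E_6 = −122.4/36 = −3.400 eV.
The photon energy is |E_9 − E_6| = 1.89 eV.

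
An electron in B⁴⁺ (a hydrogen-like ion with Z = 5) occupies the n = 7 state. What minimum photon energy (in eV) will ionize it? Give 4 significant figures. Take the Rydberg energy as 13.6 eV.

6.939 eV

E_n = −13.6 Z²/n² = −340.0/n² eV for Z = 5.
E_7 = −340.0/49 = −6.939 eV, so ionization (to E = 0) requires 6.939 eV.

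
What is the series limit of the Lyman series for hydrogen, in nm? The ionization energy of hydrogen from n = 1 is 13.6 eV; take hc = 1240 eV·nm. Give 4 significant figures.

The Lyman series has lower level n_f = 1; the series limit corresponds to n_i → ∞.
ΔE_max = 13.6 × 1 / 1² = 13.60 eV.
λ_min = 1240 / 13.60 = 91.18 nm.

91.18 nm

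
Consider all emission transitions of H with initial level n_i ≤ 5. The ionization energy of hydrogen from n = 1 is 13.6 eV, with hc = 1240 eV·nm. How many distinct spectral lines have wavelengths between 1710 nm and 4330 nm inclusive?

2

Enumerate all n_i → n_f pairs with 1 ≤ n_f < n_i ≤ 5 and compute λ = 1240 / [13.6·1·(1/n_f² − 1/n_i²)].
Lines falling in [1710, 4330] nm: 4→3 (1876 nm), 5→4 (4052 nm).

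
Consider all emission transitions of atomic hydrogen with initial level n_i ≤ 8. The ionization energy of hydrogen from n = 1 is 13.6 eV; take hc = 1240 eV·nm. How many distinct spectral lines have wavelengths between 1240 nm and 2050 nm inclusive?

3

Enumerate all n_i → n_f pairs with 1 ≤ n_f < n_i ≤ 8 and compute λ = 1240 / [13.6·1·(1/n_f² − 1/n_i²)].
Lines falling in [1240, 2050] nm: 5→3 (1282 nm), 4→3 (1876 nm), 8→4 (1945 nm).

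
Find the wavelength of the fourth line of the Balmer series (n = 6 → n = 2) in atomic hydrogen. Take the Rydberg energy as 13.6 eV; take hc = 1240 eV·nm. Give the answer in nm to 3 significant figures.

The Balmer series terminates on n_f = 2; the fourth line has n_i = 2+4 = 6.
ΔE = 13.60 × (1/2² − 1/6²) = 3.022 eV.
λ = 1240 / 3.022 = 410 nm.

410 nm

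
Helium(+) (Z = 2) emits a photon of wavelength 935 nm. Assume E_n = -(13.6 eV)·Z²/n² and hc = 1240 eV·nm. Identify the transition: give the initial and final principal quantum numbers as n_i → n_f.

The photon energy is ΔE = hc/λ = 1240 / 935 = 1.326 eV.
With Z = 2, ΔE = 54.40 × (1/n_f² − 1/n_i²), so 1/n_f² − 1/n_i² = 0.02438.
Trying n_f = 5 gives 1/n_i² = 0.01562, i.e. n_i ≈ 8; this pair matches.

n_i = 8, n_f = 5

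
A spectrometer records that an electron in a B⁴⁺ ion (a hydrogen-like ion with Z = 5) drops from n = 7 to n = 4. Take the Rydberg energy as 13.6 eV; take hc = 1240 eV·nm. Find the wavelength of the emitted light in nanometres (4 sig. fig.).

86.65 nm

For Z = 5 the level energies scale as Z², so the effective Rydberg energy is 13.6 × 25 = 340.0 eV.
ΔE = 340.0 × (1/4² − 1/7²) = 340.0 × 0.04209 = 14.31 eV.
λ = hc/ΔE = 1240 / 14.31 = 86.65 nm.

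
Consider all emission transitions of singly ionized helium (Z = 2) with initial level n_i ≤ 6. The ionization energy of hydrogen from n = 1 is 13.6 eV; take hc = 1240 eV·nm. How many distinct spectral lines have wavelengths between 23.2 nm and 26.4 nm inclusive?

Enumerate all n_i → n_f pairs with 1 ≤ n_f < n_i ≤ 6 and compute λ = 1240 / [13.6·4·(1/n_f² − 1/n_i²)].
Lines falling in [23.2, 26.4] nm: 6→1 (23.45 nm), 5→1 (23.74 nm), 4→1 (24.31 nm), 3→1 (25.64 nm).

4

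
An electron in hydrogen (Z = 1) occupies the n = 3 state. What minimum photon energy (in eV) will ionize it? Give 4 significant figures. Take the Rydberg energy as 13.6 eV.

1.511 eV

E_3 = −13.60/9 = −1.511 eV, so ionization (to E = 0) requires 1.511 eV.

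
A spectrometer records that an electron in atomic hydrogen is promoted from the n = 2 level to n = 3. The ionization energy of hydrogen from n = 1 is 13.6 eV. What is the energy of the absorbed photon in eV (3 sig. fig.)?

1.89 eV

E_3 = −13.60/9 = −1.511 eV and E_2 = −13.60/4 = −3.400 eV.
The photon energy is |E_3 − E_2| = 1.89 eV.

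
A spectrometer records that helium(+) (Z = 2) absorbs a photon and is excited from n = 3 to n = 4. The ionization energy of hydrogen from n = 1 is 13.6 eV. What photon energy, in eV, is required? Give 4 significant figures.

The Bohr energies scale as Z², so for Z = 2: E_n = −54.40/n² eV.
E_4 = −54.40/16 = −3.400 eV and E_3 = −54.40/9 = −6.044 eV.
The photon energy is |E_4 − E_3| = 2.644 eV.

2.644 eV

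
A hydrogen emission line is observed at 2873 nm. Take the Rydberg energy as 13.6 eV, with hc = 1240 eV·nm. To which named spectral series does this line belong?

ΔE = 1240/2873 = 0.4316 eV.
This matches 13.6 × (1/5² − 1/11²), so n_f = 5: the Pfund series.

Pfund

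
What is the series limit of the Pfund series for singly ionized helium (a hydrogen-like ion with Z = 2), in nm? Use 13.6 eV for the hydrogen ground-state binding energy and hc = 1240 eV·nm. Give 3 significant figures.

570 nm

The Pfund series has lower level n_f = 5; the series limit corresponds to n_i → ∞.
ΔE_max = 13.6 × 4 / 5² = 2.176 eV.
λ_min = 1240 / 2.176 = 570 nm.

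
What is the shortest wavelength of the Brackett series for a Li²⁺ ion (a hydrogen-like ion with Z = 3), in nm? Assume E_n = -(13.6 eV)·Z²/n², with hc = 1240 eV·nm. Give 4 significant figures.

162.1 nm

The Brackett series has lower level n_f = 4; the series limit corresponds to n_i → ∞.
ΔE_max = 13.6 × 9 / 4² = 7.650 eV.
λ_min = 1240 / 7.650 = 162.1 nm.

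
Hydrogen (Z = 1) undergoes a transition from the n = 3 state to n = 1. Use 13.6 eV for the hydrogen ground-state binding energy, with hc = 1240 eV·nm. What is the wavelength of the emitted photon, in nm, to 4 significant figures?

ΔE = 13.60 × (1/1² − 1/3²) = 13.60 × 0.8889 = 12.09 eV.
λ = hc/ΔE = 1240 / 12.09 = 102.6 nm.
This line belongs to the Lyman series.

102.6 nm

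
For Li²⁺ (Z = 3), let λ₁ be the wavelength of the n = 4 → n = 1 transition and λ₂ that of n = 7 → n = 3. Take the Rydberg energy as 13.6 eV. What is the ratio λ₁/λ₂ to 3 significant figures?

λ ∝ 1/ΔE ∝ 1/(1/n_f² − 1/n_i²), and the Z² and hc factors cancel in the ratio.
λ₁/λ₂ = (1/3² − 1/7²)/(1/1² − 1/4²) = 0.09070/0.9375 = 0.0967.

0.0967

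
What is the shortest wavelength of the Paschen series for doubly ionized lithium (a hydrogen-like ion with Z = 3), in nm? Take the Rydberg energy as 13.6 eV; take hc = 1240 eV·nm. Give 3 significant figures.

91.2 nm

The Paschen series has lower level n_f = 3; the series limit corresponds to n_i → ∞.
ΔE_max = 13.6 × 9 / 3² = 13.60 eV.
λ_min = 1240 / 13.60 = 91.2 nm.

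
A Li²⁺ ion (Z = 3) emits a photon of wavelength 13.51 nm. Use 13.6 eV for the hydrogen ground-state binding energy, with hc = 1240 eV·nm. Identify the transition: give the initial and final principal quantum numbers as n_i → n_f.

The photon energy is ΔE = hc/λ = 1240 / 13.51 = 91.78 eV.
With Z = 3, ΔE = 122.4 × (1/n_f² − 1/n_i²), so 1/n_f² − 1/n_i² = 0.7499.
Trying n_f = 1 gives 1/n_i² = 0.2501, i.e. n_i ≈ 2; this pair matches.

n_i = 2, n_f = 1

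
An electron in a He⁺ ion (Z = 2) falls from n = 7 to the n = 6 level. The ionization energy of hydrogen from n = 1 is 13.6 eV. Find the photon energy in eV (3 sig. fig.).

0.401 eV

The Bohr energies scale as Z², so for Z = 2: E_n = −54.40/n² eV.
E_7 = −54.40/49 = −1.110 eV and E_6 = −54.40/36 = −1.511 eV.
The photon energy is |E_7 − E_6| = 0.401 eV.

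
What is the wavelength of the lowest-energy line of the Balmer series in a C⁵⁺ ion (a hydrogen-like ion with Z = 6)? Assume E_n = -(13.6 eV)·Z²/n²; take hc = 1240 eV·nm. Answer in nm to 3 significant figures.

18.2 nm

The Balmer series terminates on n_f = 2; the first line has n_i = 2+1 = 3.
ΔE = 489.6 × (1/2² − 1/3²) = 68.00 eV.
λ = 1240 / 68.00 = 18.2 nm.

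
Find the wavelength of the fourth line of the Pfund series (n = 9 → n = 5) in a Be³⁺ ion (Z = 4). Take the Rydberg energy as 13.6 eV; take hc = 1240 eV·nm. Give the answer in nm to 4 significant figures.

206.1 nm

The Pfund series terminates on n_f = 5; the fourth line has n_i = 5+4 = 9.
ΔE = 217.6 × (1/5² − 1/9²) = 6.018 eV.
λ = 1240 / 6.018 = 206.1 nm.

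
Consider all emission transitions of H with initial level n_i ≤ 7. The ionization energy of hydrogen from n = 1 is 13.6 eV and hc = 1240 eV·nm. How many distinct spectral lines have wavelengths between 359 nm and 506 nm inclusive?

Enumerate all n_i → n_f pairs with 1 ≤ n_f < n_i ≤ 7 and compute λ = 1240 / [13.6·1·(1/n_f² − 1/n_i²)].
Lines falling in [359, 506] nm: 7→2 (397.1 nm), 6→2 (410.3 nm), 5→2 (434.2 nm), 4→2 (486.3 nm).

4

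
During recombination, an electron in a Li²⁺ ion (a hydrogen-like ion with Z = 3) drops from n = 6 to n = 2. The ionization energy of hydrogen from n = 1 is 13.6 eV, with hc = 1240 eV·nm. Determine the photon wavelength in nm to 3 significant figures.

For Z = 3 the level energies scale as Z², so the effective Rydberg energy is 13.6 × 9 = 122.4 eV.
ΔE = 122.4 × (1/2² − 1/6²) = 122.4 × 0.2222 = 27.20 eV.
λ = hc/ΔE = 1240 / 27.20 = 45.6 nm.

45.6 nm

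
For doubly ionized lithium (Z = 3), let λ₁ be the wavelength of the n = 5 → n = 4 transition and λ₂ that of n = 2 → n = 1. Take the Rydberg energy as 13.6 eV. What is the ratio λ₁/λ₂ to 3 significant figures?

λ ∝ 1/ΔE ∝ 1/(1/n_f² − 1/n_i²), and the Z² and hc factors cancel in the ratio.
λ₁/λ₂ = (1/1² − 1/2²)/(1/4² − 1/5²) = 0.7500/0.02250 = 33.3.

33.3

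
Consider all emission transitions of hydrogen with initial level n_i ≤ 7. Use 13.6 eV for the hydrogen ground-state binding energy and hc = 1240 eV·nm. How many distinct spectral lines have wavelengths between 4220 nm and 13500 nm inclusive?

3

Enumerate all n_i → n_f pairs with 1 ≤ n_f < n_i ≤ 7 and compute λ = 1240 / [13.6·1·(1/n_f² − 1/n_i²)].
Lines falling in [4220, 13500] nm: 7→5 (4654 nm), 6→5 (7460 nm), 7→6 (12370 nm).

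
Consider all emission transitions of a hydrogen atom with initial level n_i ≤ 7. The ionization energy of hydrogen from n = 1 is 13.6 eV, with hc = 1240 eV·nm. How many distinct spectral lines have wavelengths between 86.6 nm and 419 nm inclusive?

Enumerate all n_i → n_f pairs with 1 ≤ n_f < n_i ≤ 7 and compute λ = 1240 / [13.6·1·(1/n_f² − 1/n_i²)].
Lines falling in [86.6, 419] nm: 7→1 (93.08 nm), 6→1 (93.78 nm), 5→1 (94.98 nm), 4→1 (97.25 nm), 3→1 (102.6 nm), 2→1 (121.6 nm), 7→2 (397.1 nm), 6→2 (410.3 nm).

8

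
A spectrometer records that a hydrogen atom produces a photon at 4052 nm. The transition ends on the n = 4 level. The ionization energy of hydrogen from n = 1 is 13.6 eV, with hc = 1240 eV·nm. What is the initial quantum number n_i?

n_i = 5

The photon energy is ΔE = hc/λ = 1240 / 4052 = 0.3060 eV.
With Z = 1, ΔE = 13.60 × (1/n_f² − 1/n_i²), so 1/n_f² − 1/n_i² = 0.02250.
With n_f = 4: 1/n_i² = 1/16 − 0.02250 = 0.04000, so n_i ≈ 5.00.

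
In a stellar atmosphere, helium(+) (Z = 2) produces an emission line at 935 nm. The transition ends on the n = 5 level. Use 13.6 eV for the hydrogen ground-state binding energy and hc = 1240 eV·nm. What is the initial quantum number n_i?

n_i = 8

The photon energy is ΔE = hc/λ = 1240 / 935 = 1.326 eV.
With Z = 2, ΔE = 54.40 × (1/n_f² − 1/n_i²), so 1/n_f² − 1/n_i² = 0.02438.
With n_f = 5: 1/n_i² = 1/25 − 0.02438 = 0.01562, so n_i ≈ 8.00.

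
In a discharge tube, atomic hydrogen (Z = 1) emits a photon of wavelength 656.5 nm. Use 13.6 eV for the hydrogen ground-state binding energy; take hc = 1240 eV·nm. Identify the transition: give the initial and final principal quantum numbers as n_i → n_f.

The photon energy is ΔE = hc/λ = 1240 / 656.5 = 1.889 eV.
With Z = 1, ΔE = 13.60 × (1/n_f² − 1/n_i²), so 1/n_f² − 1/n_i² = 0.1389.
Trying n_f = 2 gives 1/n_i² = 0.1111, i.e. n_i ≈ 3; this pair matches.

n_i = 3, n_f = 2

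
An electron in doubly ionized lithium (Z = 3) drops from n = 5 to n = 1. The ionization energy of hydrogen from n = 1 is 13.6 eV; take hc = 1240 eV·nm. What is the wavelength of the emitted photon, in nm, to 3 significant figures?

10.6 nm

For Z = 3 the level energies scale as Z², so the effective Rydberg energy is 13.6 × 9 = 122.4 eV.
ΔE = 122.4 × (1/1² − 1/5²) = 122.4 × 0.9600 = 117.5 eV.
λ = hc/ΔE = 1240 / 117.5 = 10.6 nm.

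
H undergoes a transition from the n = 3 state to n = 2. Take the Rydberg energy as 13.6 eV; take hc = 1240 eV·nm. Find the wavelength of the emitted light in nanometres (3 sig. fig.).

ΔE = 13.60 × (1/2² − 1/3²) = 13.60 × 0.1389 = 1.889 eV.
λ = hc/ΔE = 1240 / 1.889 = 656 nm.
This line belongs to the Balmer series.

656 nm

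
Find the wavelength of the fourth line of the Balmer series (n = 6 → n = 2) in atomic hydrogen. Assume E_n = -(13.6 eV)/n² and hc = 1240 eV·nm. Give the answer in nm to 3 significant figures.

The Balmer series terminates on n_f = 2; the fourth line has n_i = 2+4 = 6.
ΔE = 13.60 × (1/2² − 1/6²) = 3.022 eV.
λ = 1240 / 3.022 = 410 nm.

410 nm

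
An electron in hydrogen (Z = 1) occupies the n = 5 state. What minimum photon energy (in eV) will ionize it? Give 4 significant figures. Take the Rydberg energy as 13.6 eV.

0.5440 eV

E_5 = −13.60/25 = −0.5440 eV, so ionization (to E = 0) requires 0.5440 eV.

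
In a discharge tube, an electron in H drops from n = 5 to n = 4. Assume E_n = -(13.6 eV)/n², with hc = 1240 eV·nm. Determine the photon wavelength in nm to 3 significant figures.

ΔE = 13.60 × (1/4² − 1/5²) = 13.60 × 0.02250 = 0.3060 eV.
λ = hc/ΔE = 1240 / 0.3060 = 4050 nm.

4050 nm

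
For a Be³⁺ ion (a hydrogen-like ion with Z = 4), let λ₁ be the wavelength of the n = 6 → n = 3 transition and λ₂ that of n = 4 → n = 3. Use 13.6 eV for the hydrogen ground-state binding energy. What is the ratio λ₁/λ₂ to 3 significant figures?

0.583

λ ∝ 1/ΔE ∝ 1/(1/n_f² − 1/n_i²), and the Z² and hc factors cancel in the ratio.
λ₁/λ₂ = (1/3² − 1/4²)/(1/3² − 1/6²) = 0.04861/0.08333 = 0.583.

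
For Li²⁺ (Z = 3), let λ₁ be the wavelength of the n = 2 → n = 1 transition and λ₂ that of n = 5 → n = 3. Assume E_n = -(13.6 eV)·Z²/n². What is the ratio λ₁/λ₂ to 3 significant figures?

0.0948

λ ∝ 1/ΔE ∝ 1/(1/n_f² − 1/n_i²), and the Z² and hc factors cancel in the ratio.
λ₁/λ₂ = (1/3² − 1/5²)/(1/1² − 1/2²) = 0.07111/0.7500 = 0.0948.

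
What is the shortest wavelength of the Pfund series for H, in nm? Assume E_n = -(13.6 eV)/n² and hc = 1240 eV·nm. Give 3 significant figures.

2280 nm

The Pfund series has lower level n_f = 5; the series limit corresponds to n_i → ∞.
ΔE_max = 13.6 × 1 / 5² = 0.5440 eV.
λ_min = 1240 / 0.5440 = 2280 nm.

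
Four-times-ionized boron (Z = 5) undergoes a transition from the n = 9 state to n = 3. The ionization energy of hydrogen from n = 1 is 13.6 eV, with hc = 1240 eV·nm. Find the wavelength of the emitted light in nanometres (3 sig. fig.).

36.9 nm

For Z = 5 the level energies scale as Z², so the effective Rydberg energy is 13.6 × 25 = 340.0 eV.
ΔE = 340.0 × (1/3² − 1/9²) = 340.0 × 0.09877 = 33.58 eV.
λ = hc/ΔE = 1240 / 33.58 = 36.9 nm.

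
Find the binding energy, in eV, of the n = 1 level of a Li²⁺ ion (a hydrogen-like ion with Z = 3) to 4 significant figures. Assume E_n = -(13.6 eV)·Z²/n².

122.4 eV

E_n = −13.6 Z²/n² = −122.4/n² eV for Z = 3.
E_1 = −122.4/1 = −122.4 eV, so ionization (to E = 0) requires 122.4 eV.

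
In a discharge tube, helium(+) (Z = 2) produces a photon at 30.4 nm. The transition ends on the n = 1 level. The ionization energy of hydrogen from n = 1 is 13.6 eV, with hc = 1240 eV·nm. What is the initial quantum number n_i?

n_i = 2

The photon energy is ΔE = hc/λ = 1240 / 30.4 = 40.79 eV.
With Z = 2, ΔE = 54.40 × (1/n_f² − 1/n_i²), so 1/n_f² − 1/n_i² = 0.7498.
With n_f = 1: 1/n_i² = 1/1 − 0.7498 = 0.2502, so n_i ≈ 2.00.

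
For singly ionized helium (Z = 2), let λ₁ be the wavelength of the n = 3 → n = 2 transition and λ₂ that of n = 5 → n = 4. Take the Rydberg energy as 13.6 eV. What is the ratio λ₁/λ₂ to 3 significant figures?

λ ∝ 1/ΔE ∝ 1/(1/n_f² − 1/n_i²), and the Z² and hc factors cancel in the ratio.
λ₁/λ₂ = (1/4² − 1/5²)/(1/2² − 1/3²) = 0.02250/0.1389 = 0.162.

0.162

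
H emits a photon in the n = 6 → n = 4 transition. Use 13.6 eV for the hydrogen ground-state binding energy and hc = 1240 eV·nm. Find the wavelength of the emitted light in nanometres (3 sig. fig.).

2630 nm

ΔE = 13.60 × (1/4² − 1/6²) = 13.60 × 0.03472 = 0.4722 eV.
λ = hc/ΔE = 1240 / 0.4722 = 2630 nm.
This line belongs to the Brackett series.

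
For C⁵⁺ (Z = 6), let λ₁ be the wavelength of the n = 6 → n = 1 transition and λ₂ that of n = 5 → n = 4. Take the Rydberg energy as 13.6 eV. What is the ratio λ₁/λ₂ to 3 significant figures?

0.0231

λ ∝ 1/ΔE ∝ 1/(1/n_f² − 1/n_i²), and the Z² and hc factors cancel in the ratio.
λ₁/λ₂ = (1/4² − 1/5²)/(1/1² − 1/6²) = 0.02250/0.9722 = 0.0231.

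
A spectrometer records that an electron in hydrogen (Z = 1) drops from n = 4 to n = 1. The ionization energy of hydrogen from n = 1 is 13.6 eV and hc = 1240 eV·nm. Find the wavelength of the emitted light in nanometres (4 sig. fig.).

ΔE = 13.60 × (1/1² − 1/4²) = 13.60 × 0.9375 = 12.75 eV.
λ = hc/ΔE = 1240 / 12.75 = 97.25 nm.
This line belongs to the Lyman series.

97.25 nm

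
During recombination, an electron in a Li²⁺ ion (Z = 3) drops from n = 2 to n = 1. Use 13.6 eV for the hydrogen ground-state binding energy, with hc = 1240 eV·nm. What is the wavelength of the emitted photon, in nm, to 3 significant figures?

For Z = 3 the level energies scale as Z², so the effective Rydberg energy is 13.6 × 9 = 122.4 eV.
ΔE = 122.4 × (1/1² − 1/2²) = 122.4 × 0.7500 = 91.80 eV.
λ = hc/ΔE = 1240 / 91.80 = 13.5 nm.

13.5 nm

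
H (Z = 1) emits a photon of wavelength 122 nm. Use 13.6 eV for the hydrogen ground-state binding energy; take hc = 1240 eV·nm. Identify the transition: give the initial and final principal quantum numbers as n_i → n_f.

n_i = 2, n_f = 1

The photon energy is ΔE = hc/λ = 1240 / 122 = 10.16 eV.
With Z = 1, ΔE = 13.60 × (1/n_f² − 1/n_i²), so 1/n_f² − 1/n_i² = 0.7473.
Trying n_f = 1 gives 1/n_i² = 0.2527, i.e. n_i ≈ 2; this pair matches.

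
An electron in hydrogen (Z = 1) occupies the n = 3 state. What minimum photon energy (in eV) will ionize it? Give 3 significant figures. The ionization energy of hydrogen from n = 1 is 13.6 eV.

1.51 eV

E_3 = −13.60/9 = −1.51 eV, so ionization (to E = 0) requires 1.51 eV.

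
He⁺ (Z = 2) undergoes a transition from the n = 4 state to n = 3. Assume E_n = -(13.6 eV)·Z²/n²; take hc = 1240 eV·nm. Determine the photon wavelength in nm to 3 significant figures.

469 nm

For Z = 2 the level energies scale as Z², so the effective Rydberg energy is 13.6 × 4 = 54.40 eV.
ΔE = 54.40 × (1/3² − 1/4²) = 54.40 × 0.04861 = 2.644 eV.
λ = hc/ΔE = 1240 / 2.644 = 469 nm.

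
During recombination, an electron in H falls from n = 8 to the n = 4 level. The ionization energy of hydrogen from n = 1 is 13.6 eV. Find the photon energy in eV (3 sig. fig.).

0.638 eV

E_8 = −13.60/64 = −0.2125 eV and E_4 = −13.60/16 = −0.8500 eV.
The photon energy is |E_8 − E_4| = 0.638 eV.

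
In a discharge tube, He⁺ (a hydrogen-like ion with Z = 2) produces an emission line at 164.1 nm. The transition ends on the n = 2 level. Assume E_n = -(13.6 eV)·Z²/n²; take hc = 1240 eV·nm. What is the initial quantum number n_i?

n_i = 3

The photon energy is ΔE = hc/λ = 1240 / 164.1 = 7.556 eV.
With Z = 2, ΔE = 54.40 × (1/n_f² − 1/n_i²), so 1/n_f² − 1/n_i² = 0.1389.
With n_f = 2: 1/n_i² = 1/4 − 0.1389 = 0.1111, so n_i ≈ 3.00.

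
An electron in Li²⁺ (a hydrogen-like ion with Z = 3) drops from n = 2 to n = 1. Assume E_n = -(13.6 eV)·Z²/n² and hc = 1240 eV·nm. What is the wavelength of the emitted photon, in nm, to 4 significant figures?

13.51 nm

For Z = 3 the level energies scale as Z², so the effective Rydberg energy is 13.6 × 9 = 122.4 eV.
ΔE = 122.4 × (1/1² − 1/2²) = 122.4 × 0.7500 = 91.80 eV.
λ = hc/ΔE = 1240 / 91.80 = 13.51 nm.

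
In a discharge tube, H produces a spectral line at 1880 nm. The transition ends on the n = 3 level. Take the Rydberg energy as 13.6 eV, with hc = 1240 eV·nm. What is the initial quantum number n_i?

n_i = 4

The photon energy is ΔE = hc/λ = 1240 / 1880 = 0.6596 eV.
With Z = 1, ΔE = 13.60 × (1/n_f² − 1/n_i²), so 1/n_f² − 1/n_i² = 0.04850.
With n_f = 3: 1/n_i² = 1/9 − 0.04850 = 0.06261, so n_i ≈ 4.00.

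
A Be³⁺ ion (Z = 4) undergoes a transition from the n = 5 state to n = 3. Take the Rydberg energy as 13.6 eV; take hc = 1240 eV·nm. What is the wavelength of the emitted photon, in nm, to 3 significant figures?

80.1 nm

For Z = 4 the level energies scale as Z², so the effective Rydberg energy is 13.6 × 16 = 217.6 eV.
ΔE = 217.6 × (1/3² − 1/5²) = 217.6 × 0.07111 = 15.47 eV.
λ = hc/ΔE = 1240 / 15.47 = 80.1 nm.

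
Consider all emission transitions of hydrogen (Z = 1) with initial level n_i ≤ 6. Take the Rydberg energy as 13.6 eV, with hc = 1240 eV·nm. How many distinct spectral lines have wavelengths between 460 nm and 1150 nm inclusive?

Enumerate all n_i → n_f pairs with 1 ≤ n_f < n_i ≤ 6 and compute λ = 1240 / [13.6·1·(1/n_f² − 1/n_i²)].
Lines falling in [460, 1150] nm: 4→2 (486.3 nm), 3→2 (656.5 nm), 6→3 (1094 nm).

3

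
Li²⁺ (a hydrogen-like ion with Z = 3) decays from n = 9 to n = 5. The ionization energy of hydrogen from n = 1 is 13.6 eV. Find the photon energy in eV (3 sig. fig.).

The Bohr energies scale as Z², so for Z = 3: E_n = −122.4/n² eV.
E_9 = −122.4/81 = −1.511 eV and E_5 = −122.4/25 = −4.896 eV.
The photon energy is |E_9 − E_5| = 3.38 eV.

3.38 eV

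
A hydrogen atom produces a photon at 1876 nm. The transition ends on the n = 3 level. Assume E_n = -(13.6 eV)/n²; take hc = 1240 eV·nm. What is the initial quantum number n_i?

n_i = 4

The photon energy is ΔE = hc/λ = 1240 / 1876 = 0.6610 eV.
With Z = 1, ΔE = 13.60 × (1/n_f² − 1/n_i²), so 1/n_f² − 1/n_i² = 0.04860.
With n_f = 3: 1/n_i² = 1/9 − 0.04860 = 0.06251, so n_i ≈ 4.00.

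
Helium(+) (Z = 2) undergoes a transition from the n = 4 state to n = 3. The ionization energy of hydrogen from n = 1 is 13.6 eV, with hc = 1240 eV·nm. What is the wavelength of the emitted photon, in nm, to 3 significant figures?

For Z = 2 the level energies scale as Z², so the effective Rydberg energy is 13.6 × 4 = 54.40 eV.
ΔE = 54.40 × (1/3² − 1/4²) = 54.40 × 0.04861 = 2.644 eV.
λ = hc/ΔE = 1240 / 2.644 = 469 nm.

469 nm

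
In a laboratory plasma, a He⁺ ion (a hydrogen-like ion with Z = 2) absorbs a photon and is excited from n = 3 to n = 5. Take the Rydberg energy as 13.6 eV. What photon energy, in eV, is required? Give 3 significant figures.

3.87 eV

The Bohr energies scale as Z², so for Z = 2: E_n = −54.40/n² eV.
E_5 = −54.40/25 = −2.176 eV and E_3 = −54.40/9 = −6.044 eV.
The photon energy is |E_5 − E_3| = 3.87 eV.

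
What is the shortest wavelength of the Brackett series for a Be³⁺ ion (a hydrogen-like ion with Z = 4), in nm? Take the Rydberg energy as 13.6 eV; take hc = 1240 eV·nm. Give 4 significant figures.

The Brackett series has lower level n_f = 4; the series limit corresponds to n_i → ∞.
ΔE_max = 13.6 × 16 / 4² = 13.60 eV.
λ_min = 1240 / 13.60 = 91.18 nm.

91.18 nm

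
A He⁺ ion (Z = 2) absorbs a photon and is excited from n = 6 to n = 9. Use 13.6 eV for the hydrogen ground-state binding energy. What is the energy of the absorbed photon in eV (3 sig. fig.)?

The Bohr energies scale as Z², so for Z = 2: E_n = −54.40/n² eV.
E_9 = −54.40/81 = −0.6716 eV and E_6 = −54.40/36 = −1.511 eV.
The photon energy is |E_9 − E_6| = 0.840 eV.

0.840 eV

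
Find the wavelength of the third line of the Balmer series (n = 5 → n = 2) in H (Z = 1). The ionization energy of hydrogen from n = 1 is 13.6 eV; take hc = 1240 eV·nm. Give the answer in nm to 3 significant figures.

The Balmer series terminates on n_f = 2; the third line has n_i = 2+3 = 5.
ΔE = 13.60 × (1/2² − 1/5²) = 2.856 eV.
λ = 1240 / 2.856 = 434 nm.

434 nm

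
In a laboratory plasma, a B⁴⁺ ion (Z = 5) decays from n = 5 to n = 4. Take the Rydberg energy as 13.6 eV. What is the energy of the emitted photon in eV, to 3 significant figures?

7.65 eV

The Bohr energies scale as Z², so for Z = 5: E_n = −340.0/n² eV.
E_5 = −340.0/25 = −13.60 eV and E_4 = −340.0/16 = −21.25 eV.
The photon energy is |E_5 − E_4| = 7.65 eV.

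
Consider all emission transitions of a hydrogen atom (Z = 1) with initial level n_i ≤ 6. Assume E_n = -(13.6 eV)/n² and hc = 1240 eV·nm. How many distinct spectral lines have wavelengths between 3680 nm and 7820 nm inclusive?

Enumerate all n_i → n_f pairs with 1 ≤ n_f < n_i ≤ 6 and compute λ = 1240 / [13.6·1·(1/n_f² − 1/n_i²)].
Lines falling in [3680, 7820] nm: 5→4 (4052 nm), 6→5 (7460 nm).

2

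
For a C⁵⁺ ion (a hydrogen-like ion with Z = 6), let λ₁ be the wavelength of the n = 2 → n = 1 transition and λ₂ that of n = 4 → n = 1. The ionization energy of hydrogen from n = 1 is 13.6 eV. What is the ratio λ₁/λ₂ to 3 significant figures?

1.25

λ ∝ 1/ΔE ∝ 1/(1/n_f² − 1/n_i²), and the Z² and hc factors cancel in the ratio.
λ₁/λ₂ = (1/1² − 1/4²)/(1/1² − 1/2²) = 0.9375/0.7500 = 1.25.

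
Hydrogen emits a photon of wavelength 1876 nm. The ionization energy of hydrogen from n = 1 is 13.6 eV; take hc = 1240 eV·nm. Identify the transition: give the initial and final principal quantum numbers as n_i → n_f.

The photon energy is ΔE = hc/λ = 1240 / 1876 = 0.6610 eV.
With Z = 1, ΔE = 13.60 × (1/n_f² − 1/n_i²), so 1/n_f² − 1/n_i² = 0.04860.
Trying n_f = 3 gives 1/n_i² = 0.06251, i.e. n_i ≈ 4; this pair matches.

n_i = 4, n_f = 3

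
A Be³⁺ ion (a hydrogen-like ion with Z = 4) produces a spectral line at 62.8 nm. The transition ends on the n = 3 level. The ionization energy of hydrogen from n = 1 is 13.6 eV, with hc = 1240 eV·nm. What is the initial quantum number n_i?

The photon energy is ΔE = hc/λ = 1240 / 62.8 = 19.75 eV.
With Z = 4, ΔE = 217.6 × (1/n_f² − 1/n_i²), so 1/n_f² − 1/n_i² = 0.09074.
With n_f = 3: 1/n_i² = 1/9 − 0.09074 = 0.02037, so n_i ≈ 7.01.

n_i = 7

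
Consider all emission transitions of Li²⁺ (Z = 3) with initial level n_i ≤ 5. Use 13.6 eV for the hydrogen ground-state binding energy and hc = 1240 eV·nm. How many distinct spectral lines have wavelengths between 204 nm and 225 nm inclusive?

1

Enumerate all n_i → n_f pairs with 1 ≤ n_f < n_i ≤ 5 and compute λ = 1240 / [13.6·9·(1/n_f² − 1/n_i²)].
Lines falling in [204, 225] nm: 4→3 (208.4 nm).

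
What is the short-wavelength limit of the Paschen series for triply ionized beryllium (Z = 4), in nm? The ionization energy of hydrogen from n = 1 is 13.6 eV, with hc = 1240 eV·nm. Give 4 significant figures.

The Paschen series has lower level n_f = 3; the series limit corresponds to n_i → ∞.
ΔE_max = 13.6 × 16 / 3² = 24.18 eV.
λ_min = 1240 / 24.18 = 51.29 nm.

51.29 nm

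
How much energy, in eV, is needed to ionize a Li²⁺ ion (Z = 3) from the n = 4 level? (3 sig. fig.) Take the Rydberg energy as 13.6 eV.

7.65 eV

E_n = −13.6 Z²/n² = −122.4/n² eV for Z = 3.
E_4 = −122.4/16 = −7.65 eV, so ionization (to E = 0) requires 7.65 eV.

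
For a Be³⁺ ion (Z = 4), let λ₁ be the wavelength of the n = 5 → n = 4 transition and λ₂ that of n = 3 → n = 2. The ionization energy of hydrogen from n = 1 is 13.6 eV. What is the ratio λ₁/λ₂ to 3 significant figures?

6.17

λ ∝ 1/ΔE ∝ 1/(1/n_f² − 1/n_i²), and the Z² and hc factors cancel in the ratio.
λ₁/λ₂ = (1/2² − 1/3²)/(1/4² − 1/5²) = 0.1389/0.02250 = 6.17.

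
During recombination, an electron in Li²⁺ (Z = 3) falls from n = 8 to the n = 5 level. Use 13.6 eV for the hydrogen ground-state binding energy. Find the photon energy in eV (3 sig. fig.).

The Bohr energies scale as Z², so for Z = 3: E_n = −122.4/n² eV.
E_8 = −122.4/64 = −1.913 eV and E_5 = −122.4/25 = −4.896 eV.
The photon energy is |E_8 − E_5| = 2.98 eV.

2.98 eV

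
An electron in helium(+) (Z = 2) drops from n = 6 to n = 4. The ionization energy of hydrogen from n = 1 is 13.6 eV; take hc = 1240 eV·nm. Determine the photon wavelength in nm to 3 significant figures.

656 nm

For Z = 2 the level energies scale as Z², so the effective Rydberg energy is 13.6 × 4 = 54.40 eV.
ΔE = 54.40 × (1/4² − 1/6²) = 54.40 × 0.03472 = 1.889 eV.
λ = hc/ΔE = 1240 / 1.889 = 656 nm.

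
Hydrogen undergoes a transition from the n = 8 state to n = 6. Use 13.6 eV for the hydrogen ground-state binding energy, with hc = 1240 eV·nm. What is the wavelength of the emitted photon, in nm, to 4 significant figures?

7503 nm

ΔE = 13.60 × (1/6² − 1/8²) = 13.60 × 0.01215 = 0.1653 eV.
λ = hc/ΔE = 1240 / 0.1653 = 7503 nm.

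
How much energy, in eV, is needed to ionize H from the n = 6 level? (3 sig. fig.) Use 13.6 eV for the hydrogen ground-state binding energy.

0.378 eV

E_6 = −13.60/36 = −0.378 eV, so ionization (to E = 0) requires 0.378 eV.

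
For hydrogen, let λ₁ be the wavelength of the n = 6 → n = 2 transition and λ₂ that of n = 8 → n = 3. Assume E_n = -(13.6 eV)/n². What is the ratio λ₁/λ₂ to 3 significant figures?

0.430

λ ∝ 1/ΔE ∝ 1/(1/n_f² − 1/n_i²), and the Z² and hc factors cancel in the ratio.
λ₁/λ₂ = (1/3² − 1/8²)/(1/2² − 1/6²) = 0.09549/0.2222 = 0.430.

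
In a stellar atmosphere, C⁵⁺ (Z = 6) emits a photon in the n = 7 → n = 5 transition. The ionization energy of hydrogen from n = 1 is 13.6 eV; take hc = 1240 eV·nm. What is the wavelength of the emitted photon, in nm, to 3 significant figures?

For Z = 6 the level energies scale as Z², so the effective Rydberg energy is 13.6 × 36 = 489.6 eV.
ΔE = 489.6 × (1/5² − 1/7²) = 489.6 × 0.01959 = 9.592 eV.
λ = hc/ΔE = 1240 / 9.592 = 129 nm.

129 nm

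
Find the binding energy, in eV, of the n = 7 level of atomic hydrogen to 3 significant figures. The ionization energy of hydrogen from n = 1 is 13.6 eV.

E_7 = −13.60/49 = −0.278 eV, so ionization (to E = 0) requires 0.278 eV.

0.278 eV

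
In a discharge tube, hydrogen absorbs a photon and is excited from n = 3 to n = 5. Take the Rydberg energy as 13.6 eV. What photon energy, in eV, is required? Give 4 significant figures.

E_5 = −13.60/25 = −0.5440 eV and E_3 = −13.60/9 = −1.511 eV.
The photon energy is |E_5 − E_3| = 0.9671 eV.

0.9671 eV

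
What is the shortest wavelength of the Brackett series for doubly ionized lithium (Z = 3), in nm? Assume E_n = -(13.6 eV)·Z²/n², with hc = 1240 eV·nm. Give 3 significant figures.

The Brackett series has lower level n_f = 4; the series limit corresponds to n_i → ∞.
ΔE_max = 13.6 × 9 / 4² = 7.650 eV.
λ_min = 1240 / 7.650 = 162 nm.

162 nm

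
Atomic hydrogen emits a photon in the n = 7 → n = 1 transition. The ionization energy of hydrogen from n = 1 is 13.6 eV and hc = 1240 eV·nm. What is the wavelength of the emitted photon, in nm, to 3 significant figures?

ΔE = 13.60 × (1/1² − 1/7²) = 13.60 × 0.9796 = 13.32 eV.
λ = hc/ΔE = 1240 / 13.32 = 93.1 nm.
This line belongs to the Lyman series.

93.1 nm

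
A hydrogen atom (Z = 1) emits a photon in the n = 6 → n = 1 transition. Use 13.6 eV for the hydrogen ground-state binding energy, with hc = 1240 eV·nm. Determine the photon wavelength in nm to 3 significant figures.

ΔE = 13.60 × (1/1² − 1/6²) = 13.60 × 0.9722 = 13.22 eV.
λ = hc/ΔE = 1240 / 13.22 = 93.8 nm.
This line belongs to the Lyman series.

93.8 nm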